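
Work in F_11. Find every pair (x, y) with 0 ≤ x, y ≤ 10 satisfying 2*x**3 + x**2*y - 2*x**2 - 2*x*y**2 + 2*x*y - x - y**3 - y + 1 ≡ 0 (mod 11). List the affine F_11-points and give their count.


Affine F_11-points: {(0, 9), (1, 0), (1, 4), (1, 5), (4, 2), (5, 6), (6, 5), (6, 6), (6, 10), (7, 8), (8, 5), (9, 6)}; count = 12.

For each of the 121 pairs (x, y) ∈ F_11², evaluate f(x, y) mod 11. Record the zeros.
  x = 0: [0↦1, 1↦10, 2↦2, 3↦4, 4↦10, 5↦3, 6↦10, 7↦3, 8↦9, 9↦0, 10↦3]  zeros at y ∈ {9}
  x = 1: [0↦0, 1↦10, 2↦10, 3↦5, 4↦0, 5↦0, 6↦10, 7↦2, 8↦3, 9↦7, 10↦8]  zeros at y ∈ {0, 4, 5}
  x = 2: [0↦7, 1↦9, 2↦8, 3↦9, 4↦6, 5↦4, 6↦8, 7↦1, 8↦10, 9↦7, 10↦8]  zeros at y ∈ ∅
  x = 3: [0↦1, 1↦8, 2↦8, 3↦6, 4↦7, 5↦5, 6↦5, 7↦1, 8↦9, 9↦1, 10↦4]  zeros at y ∈ ∅
  x = 4: [0↦5, 1↦8, 2↦0, 3↦8, 4↦4, 5↦4, 6↦2, 7↦3, 8↦1, 9↦1, 10↦8]  zeros at y ∈ {2}
  x = 5: [0↦9, 1↦10, 2↦7, 3↦5, 4↦9, 5↦2, 6↦0, 7↦8, 8↦9, 9↦8, 10↦10]  zeros at y ∈ {6}
  x = 6: [0↦3, 1↦4, 2↦8, 3↦9, 4↦1, 5↦0, 6↦0, 7↦6, 8↦1, 9↦1, 10↦0]  zeros at y ∈ {5, 6, 10}
  x = 7: [0↦10, 1↦2, 2↦4, 3↦10, 4↦3, 5↦10, 6↦3, 7↦9, 8↦0, 9↦3, 10↦1]  zeros at y ∈ {8}
  x = 8: [0↦9, 1↦5, 2↦7, 3↦9, 4↦5, 5↦0, 6↦10, 7↦7, 8↦7, 9↦4, 10↦3]  zeros at y ∈ {5}
  x = 9: [0↦1, 1↦3, 2↦7, 3↦7, 4↦8, 5↦4, 6↦0, 7↦1, 8↦1, 9↦5, 10↦7]  zeros at y ∈ {6}
  x = 10: [0↦9, 1↦8, 2↦5, 3↦5, 4↦2, 5↦1, 6↦7, 7↦3, 8↦5, 9↦7, 10↦3]  zeros at y ∈ ∅
Collecting zeros: affine points = {(0, 9), (1, 0), (1, 4), (1, 5), (4, 2), (5, 6), (6, 5), (6, 6), (6, 10), (7, 8), (8, 5), (9, 6)}.
Total count |C(F_11)_aff| = 12.


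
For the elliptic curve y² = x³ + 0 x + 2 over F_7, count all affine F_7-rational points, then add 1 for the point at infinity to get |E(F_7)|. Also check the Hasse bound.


Affine points = {(0, 3), (0, 4), (3, 1), (3, 6), (5, 1), (5, 6), (6, 1), (6, 6)}; affine count = 8; |E(F_7)| = 9.

Discriminant check: Δ ∝ 4a³ + 27b² = 4·0³ + 27·2² = 4·0 + 27·4 ≡ 3 (mod 7). Nonzero ⇒ E is nonsingular.
For each x ∈ F_7, compute rhs = x³ + 0·x + 2 mod 7, then count y ∈ F_7 with y² ≡ rhs.
  x = 0: rhs = 2, matching y values: 3, 4 (2 points).
  x = 1: rhs = 3, matching y values: none (0 points).
  x = 2: rhs = 3, matching y values: none (0 points).
  x = 3: rhs = 1, matching y values: 1, 6 (2 points).
  x = 4: rhs = 3, matching y values: none (0 points).
  x = 5: rhs = 1, matching y values: 1, 6 (2 points).
  x = 6: rhs = 1, matching y values: 1, 6 (2 points).
Total affine count: 8.
Full point count |E(F_7)| = 8 + 1 = 9.
Hasse bound: |9 − (7+1)| = |1| = 1 ≤ 2√7 ≈ 5.2915 ✓.


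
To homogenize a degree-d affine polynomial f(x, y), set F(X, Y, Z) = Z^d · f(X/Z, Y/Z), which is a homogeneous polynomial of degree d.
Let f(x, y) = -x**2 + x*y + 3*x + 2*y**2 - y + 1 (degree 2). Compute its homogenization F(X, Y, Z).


F(X, Y, Z) = -X**2 + X*Y + 3*X*Z + 2*Y**2 - Y*Z + Z**2

deg(f) = 2.
Substitute x = X/Z, y = Y/Z into f, then multiply by Z^2.
  monomial -1·x^2·y^0 ↦ -1·X^2·Y^0·Z^0.
  monomial 1·x^1·y^1 ↦ 1·X^1·Y^1·Z^0.
  monomial 3·x^1·y^0 ↦ 3·X^1·Y^0·Z^1.
  monomial 2·x^0·y^2 ↦ 2·X^0·Y^2·Z^0.
  monomial -1·x^0·y^1 ↦ -1·X^0·Y^1·Z^1.
  monomial 1·x^0·y^0 ↦ 1·X^0·Y^0·Z^2.
Collecting: F(X, Y, Z) = -X**2 + X*Y + 3*X*Z + 2*Y**2 - Y*Z + Z**2.


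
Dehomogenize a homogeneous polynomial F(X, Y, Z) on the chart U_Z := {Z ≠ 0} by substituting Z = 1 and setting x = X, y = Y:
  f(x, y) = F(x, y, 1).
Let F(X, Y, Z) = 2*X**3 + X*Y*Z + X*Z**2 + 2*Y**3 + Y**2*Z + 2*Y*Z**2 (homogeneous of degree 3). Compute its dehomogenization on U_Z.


f(x, y) = 2*x**3 + x*y + x + 2*y**3 + y**2 + 2*y

On U_Z we set Z = 1. Each monomial c·X^i·Y^j·Z^k in F becomes c·x^i·y^j·1^k = c·x^i·y^j.
Substituting Z = 1: F(X, Y, 1) = 2*x**3 + x*y + x + 2*y**3 + y**2 + 2*y.
Note: deg(f) ≤ deg(F) = 3; strict inequality happens when F is divisible by Z (lost terms).


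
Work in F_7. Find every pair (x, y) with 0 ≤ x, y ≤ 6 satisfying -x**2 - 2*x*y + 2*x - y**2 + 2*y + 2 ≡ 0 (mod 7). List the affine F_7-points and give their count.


Affine F_7-points: ∅; count = 0.

For each of the 49 pairs (x, y) ∈ F_7², evaluate f(x, y) mod 7. Record the zeros.
  x = 0: [0↦2, 1↦3, 2↦2, 3↦6, 4↦1, 5↦1, 6↦6]  zeros at y ∈ ∅
  x = 1: [0↦3, 1↦2, 2↦6, 3↦1, 4↦1, 5↦6, 6↦2]  zeros at y ∈ ∅
  x = 2: [0↦2, 1↦6, 2↦1, 3↦1, 4↦6, 5↦2, 6↦3]  zeros at y ∈ ∅
  x = 3: [0↦6, 1↦1, 2↦1, 3↦6, 4↦2, 5↦3, 6↦2]  zeros at y ∈ ∅
  x = 4: [0↦1, 1↦1, 2↦6, 3↦2, 4↦3, 5↦2, 6↦6]  zeros at y ∈ ∅
  x = 5: [0↦1, 1↦6, 2↦2, 3↦3, 4↦2, 5↦6, 6↦1]  zeros at y ∈ ∅
  x = 6: [0↦6, 1↦2, 2↦3, 3↦2, 4↦6, 5↦1, 6↦1]  zeros at y ∈ ∅
Collecting zeros: affine points = ∅.
Total count |C(F_7)_aff| = 0.


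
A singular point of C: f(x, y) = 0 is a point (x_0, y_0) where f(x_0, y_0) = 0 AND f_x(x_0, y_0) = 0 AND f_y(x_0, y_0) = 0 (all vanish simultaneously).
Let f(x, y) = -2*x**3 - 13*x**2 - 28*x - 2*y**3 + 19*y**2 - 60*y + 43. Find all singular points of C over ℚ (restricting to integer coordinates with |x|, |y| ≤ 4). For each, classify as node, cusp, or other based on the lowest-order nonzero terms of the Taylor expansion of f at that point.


Singular points: {(-2, 3)}; classification: node.

Compute partial derivatives:
  f_x = -6*x**2 - 26*x - 28.
  f_y = -6*y**2 + 38*y - 60.
Scan x_0 ∈ {−4, ..., 4}. For each x_0, f_y(x_0, y) is a polynomial in y; find its integer roots y ∈ {−4, ..., 4}, then test f_x and f at those candidates.
  x = -4: f_y(-4, y) = -6*y**2 + 38*y - 60; vanishes at y ∈ {3}. (-4, 3): f_x = -20 ≠ 0.
  x = -3: f_y(-3, y) = -6*y**2 + 38*y - 60; vanishes at y ∈ {3}. (-3, 3): f_x = -4 ≠ 0.
  x = -2: f_y(-2, y) = -6*y**2 + 38*y - 60; vanishes at y ∈ {3}. (-2, 3): f_x = 0, f = 0 — SINGULAR.
  x = -1: f_y(-1, y) = -6*y**2 + 38*y - 60; vanishes at y ∈ {3}. (-1, 3): f_x = -8 ≠ 0.
  x = 0: f_y(0, y) = -6*y**2 + 38*y - 60; vanishes at y ∈ {3}. (0, 3): f_x = -28 ≠ 0.
  x = 1: f_y(1, y) = -6*y**2 + 38*y - 60; vanishes at y ∈ {3}. (1, 3): f_x = -60 ≠ 0.
  x = 2: f_y(2, y) = -6*y**2 + 38*y - 60; vanishes at y ∈ {3}. (2, 3): f_x = -104 ≠ 0.
  x = 3: f_y(3, y) = -6*y**2 + 38*y - 60; vanishes at y ∈ {3}. (3, 3): f_x = -160 ≠ 0.
  x = 4: f_y(4, y) = -6*y**2 + 38*y - 60; vanishes at y ∈ {3}. (4, 3): f_x = -228 ≠ 0.
Only singular point on the grid: (-2, 3).
Classify: substitute x = -2 + u, y = 3 + v and expand: f = -2*u**3 - u**2 - 2*v**3 + v**2.
No constant or linear terms (consistent with a singular point). Quadratic part: -u**2 + v**2. Cubic part: -2*u**3 - 2*v**3.
The quadratic part v**2 - u**2 = (v − u)(v + u) splits into two distinct linear factors, so there are two distinct tangent lines y − 3 = ±(x − -2) — this is a node (ordinary double point).
Classification: node.


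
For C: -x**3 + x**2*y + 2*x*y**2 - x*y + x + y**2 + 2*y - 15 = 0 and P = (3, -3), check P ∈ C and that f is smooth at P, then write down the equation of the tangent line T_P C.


Tangent line at P: -23*x - 34*y - 33 = 0.

Step 1: f(3, -3) = 0, so P lies on C.
Step 2: partial derivatives
  f_x(x, y) = -3*x**2 + 2*x*y + 2*y**2 - y + 1, f_y(x, y) = x**2 + 4*x*y - x + 2*y + 2.
  f_x(P) = -23, f_y(P) = -34 (gradient nonzero, so P is smooth).
Step 3: tangent line at P: -23·(x − 3) + -34·(y − -3) = 0.
Expanding: -23*x - 34*y - 33 = 0.


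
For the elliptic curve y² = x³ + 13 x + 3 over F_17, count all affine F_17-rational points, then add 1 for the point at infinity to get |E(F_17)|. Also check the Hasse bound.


Affine points = {(1, 0), (3, 1), (3, 16), (4, 0), (6, 5), (6, 12), (9, 4), (9, 13), (11, 7), (11, 10), (12, 0)}; affine count = 11; |E(F_17)| = 12.

Discriminant check: Δ ∝ 4a³ + 27b² = 4·13³ + 27·3² = 4·2197 + 27·9 ≡ 4 (mod 17). Nonzero ⇒ E is nonsingular.
For each x ∈ F_17, compute rhs = x³ + 13·x + 3 mod 17, then count y ∈ F_17 with y² ≡ rhs.
  x = 0: rhs = 3, matching y values: none (0 points).
  x = 1: rhs = 0, matching y values: 0 (1 points).
  x = 2: rhs = 3, matching y values: none (0 points).
  x = 3: rhs = 1, matching y values: 1, 16 (2 points).
  x = 4: rhs = 0, matching y values: 0 (1 points).
  x = 5: rhs = 6, matching y values: none (0 points).
  x = 6: rhs = 8, matching y values: 5, 12 (2 points).
  x = 7: rhs = 12, matching y values: none (0 points).
  x = 8: rhs = 7, matching y values: none (0 points).
  x = 9: rhs = 16, matching y values: 4, 13 (2 points).
  x = 10: rhs = 11, matching y values: none (0 points).
  x = 11: rhs = 15, matching y values: 7, 10 (2 points).
  x = 12: rhs = 0, matching y values: 0 (1 points).
  x = 13: rhs = 6, matching y values: none (0 points).
  x = 14: rhs = 5, matching y values: none (0 points).
  x = 15: rhs = 3, matching y values: none (0 points).
  x = 16: rhs = 6, matching y values: none (0 points).
Total affine count: 11.
Full point count |E(F_17)| = 11 + 1 = 12.
Hasse bound: |12 − (17+1)| = |-6| = 6 ≤ 2√17 ≈ 8.2462 ✓.


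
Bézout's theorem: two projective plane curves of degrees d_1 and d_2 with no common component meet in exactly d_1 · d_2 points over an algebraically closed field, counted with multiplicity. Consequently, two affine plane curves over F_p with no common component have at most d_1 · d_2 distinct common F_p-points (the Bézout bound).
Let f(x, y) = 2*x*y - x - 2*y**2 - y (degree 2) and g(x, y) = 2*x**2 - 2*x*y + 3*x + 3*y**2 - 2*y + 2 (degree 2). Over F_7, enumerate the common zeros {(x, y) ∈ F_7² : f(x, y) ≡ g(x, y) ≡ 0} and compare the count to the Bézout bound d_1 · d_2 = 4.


Common zeros: ∅; count = 0; Bézout bound = 4.

deg(f) = 2, deg(g) = 2, so Bézout bound = 4.
Scan x ∈ F_7. For each x, list the y ∈ F_7 with f(x, y) ≡ 0 and those with g(x, y) ≡ 0 (mod 7); the common zeros in that column are the intersection.
  x = 0: f ≡ 0 at y ∈ {0, 3}; g ≡ 0 at y ∈ {4, 6}; common: ∅.
  x = 1: f ≡ 0 at y ∈ {2}; g ≡ 0 at y ∈ {0, 6}; common: ∅.
  x = 2: f ≡ 0 at y ∈ {6}; g ≡ 0 at y ∈ ∅; common: ∅.
  x = 3: f ≡ 0 at y ∈ {1, 5}; g ≡ 0 at y ∈ ∅; common: ∅.
  x = 4: f ≡ 0 at y ∈ ∅; g ≡ 0 at y ∈ ∅; common: ∅.
  x = 5: f ≡ 0 at y ∈ ∅; g ≡ 0 at y ∈ ∅; common: ∅.
  x = 6: f ≡ 0 at y ∈ ∅; g ≡ 0 at y ∈ {3, 4}; common: ∅.
Collecting: common zeros = ∅, so the count is 0.
Comparison with the Bézout bound: 0 ≤ 4 = deg(f)·deg(g), as expected for curves with no common component (the affine F_7-count falls short of the bound because intersections may lie at infinity, over extension fields, or carry multiplicity).


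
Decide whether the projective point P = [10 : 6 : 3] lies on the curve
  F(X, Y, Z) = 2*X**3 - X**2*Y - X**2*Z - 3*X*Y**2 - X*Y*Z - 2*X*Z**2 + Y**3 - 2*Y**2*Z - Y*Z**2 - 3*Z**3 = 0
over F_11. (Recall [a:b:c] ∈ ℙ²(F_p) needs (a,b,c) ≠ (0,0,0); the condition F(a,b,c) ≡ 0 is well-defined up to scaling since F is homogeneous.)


F(10,6,3) ≡ 9 (mod 11); P is NOT on the curve.

Evaluate F(10, 6, 3) term-by-term (mod 11).
  2*X**3 ↦ 2·1000·1·1 = 2000
  -X**2*Y ↦ -1·100·6·1 = -600
  -X**2*Z ↦ -1·100·1·3 = -300
  -3*X*Y**2 ↦ -3·10·36·1 = -1080
  -X*Y*Z ↦ -1·10·6·3 = -180
  -2*X*Z**2 ↦ -2·10·1·9 = -180
  Y**3 ↦ 1·1·216·1 = 216
  -2*Y**2*Z ↦ -2·1·36·3 = -216
  -Y*Z**2 ↦ -1·1·6·9 = -54
  -3*Z**3 ↦ -3·1·1·27 = -81
Sum: F(10, 6, 3) = (2000) + (-600) + (-300) + (-1080) + (-180) + (-180) + (216) + (-216) + (-54) + (-81) = -475.
Reducing mod 11: -475 ≡ 9 (mod 11).
Since F(a, b, c) ≡ 9 ≠ 0 (mod 11), P does NOT lie on the curve.


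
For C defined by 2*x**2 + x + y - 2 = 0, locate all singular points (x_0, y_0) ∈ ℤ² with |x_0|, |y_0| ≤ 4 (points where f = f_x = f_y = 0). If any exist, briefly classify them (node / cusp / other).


No singular points in the scanned grid; C is smooth there.

Compute partial derivatives:
  f_x = 4*x + 1.
  f_y = 1.
f_y = 1 is a nonzero constant, so f_y never vanishes: no point (x, y) can satisfy f = f_x = f_y = 0. In particular no (x, y) ∈ {−4, ..., 4}² is singular; the curve is smooth.


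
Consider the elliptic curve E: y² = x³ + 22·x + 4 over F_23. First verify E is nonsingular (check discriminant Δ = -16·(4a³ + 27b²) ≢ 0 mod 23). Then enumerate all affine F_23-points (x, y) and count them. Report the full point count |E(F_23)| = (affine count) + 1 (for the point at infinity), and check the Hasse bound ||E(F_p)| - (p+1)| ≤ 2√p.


Affine points = {(0, 2), (0, 21), (1, 2), (1, 21), (4, 8), (4, 15), (5, 3), (5, 20), (7, 8), (7, 15), (8, 5), (8, 18), (11, 6), (11, 17), (12, 8), (12, 15), (13, 7), (13, 16), (15, 11), (15, 12), (16, 6), (16, 17), (17, 1), (17, 22), (19, 6), (19, 17), (20, 7), (20, 16), (22, 2), (22, 21)}; affine count = 30; |E(F_23)| = 31.

Discriminant check: Δ ∝ 4a³ + 27b² = 4·22³ + 27·4² = 4·10648 + 27·16 ≡ 14 (mod 23). Nonzero ⇒ E is nonsingular.
For each x ∈ F_23, compute rhs = x³ + 22·x + 4 mod 23, then count y ∈ F_23 with y² ≡ rhs.
  x = 0: rhs = 4, matching y values: 2, 21 (2 points).
  x = 1: rhs = 4, matching y values: 2, 21 (2 points).
  x = 2: rhs = 10, matching y values: none (0 points).
  x = 3: rhs = 5, matching y values: none (0 points).
  x = 4: rhs = 18, matching y values: 8, 15 (2 points).
  x = 5: rhs = 9, matching y values: 3, 20 (2 points).
  x = 6: rhs = 7, matching y values: none (0 points).
  x = 7: rhs = 18, matching y values: 8, 15 (2 points).
  x = 8: rhs = 2, matching y values: 5, 18 (2 points).
  x = 9: rhs = 11, matching y values: none (0 points).
  x = 10: rhs = 5, matching y values: none (0 points).
  x = 11: rhs = 13, matching y values: 6, 17 (2 points).
  x = 12: rhs = 18, matching y values: 8, 15 (2 points).
  x = 13: rhs = 3, matching y values: 7, 16 (2 points).
  x = 14: rhs = 20, matching y values: none (0 points).
  x = 15: rhs = 6, matching y values: 11, 12 (2 points).
  x = 16: rhs = 13, matching y values: 6, 17 (2 points).
  x = 17: rhs = 1, matching y values: 1, 22 (2 points).
  x = 18: rhs = 22, matching y values: none (0 points).
  x = 19: rhs = 13, matching y values: 6, 17 (2 points).
  x = 20: rhs = 3, matching y values: 7, 16 (2 points).
  x = 21: rhs = 21, matching y values: none (0 points).
  x = 22: rhs = 4, matching y values: 2, 21 (2 points).
Total affine count: 30.
Full point count |E(F_23)| = 30 + 1 = 31.
Hasse bound: |31 − (23+1)| = |7| = 7 ≤ 2√23 ≈ 9.5917 ✓.


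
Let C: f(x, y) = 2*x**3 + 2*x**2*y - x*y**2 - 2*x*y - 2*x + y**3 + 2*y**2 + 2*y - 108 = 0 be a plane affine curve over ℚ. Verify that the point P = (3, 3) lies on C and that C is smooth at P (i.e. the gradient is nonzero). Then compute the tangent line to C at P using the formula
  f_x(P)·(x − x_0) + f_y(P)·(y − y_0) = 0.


Tangent line at P: 73*x + 35*y - 324 = 0.

Step 1: f(3, 3) = 0, so P lies on C.
Step 2: partial derivatives
  f_x(x, y) = 6*x**2 + 4*x*y - y**2 - 2*y - 2, f_y(x, y) = 2*x**2 - 2*x*y - 2*x + 3*y**2 + 4*y + 2.
  f_x(P) = 73, f_y(P) = 35 (gradient nonzero, so P is smooth).
Step 3: tangent line at P: 73·(x − 3) + 35·(y − 3) = 0.
Expanding: 73*x + 35*y - 324 = 0.


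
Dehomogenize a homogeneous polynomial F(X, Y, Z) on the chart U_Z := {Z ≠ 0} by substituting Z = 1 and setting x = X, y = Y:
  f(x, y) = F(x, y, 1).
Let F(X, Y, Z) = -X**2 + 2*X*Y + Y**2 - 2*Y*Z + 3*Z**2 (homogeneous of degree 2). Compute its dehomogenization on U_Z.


f(x, y) = -x**2 + 2*x*y + y**2 - 2*y + 3

On U_Z we set Z = 1. Each monomial c·X^i·Y^j·Z^k in F becomes c·x^i·y^j·1^k = c·x^i·y^j.
Substituting Z = 1: F(X, Y, 1) = -x**2 + 2*x*y + y**2 - 2*y + 3.
Note: deg(f) ≤ deg(F) = 2; strict inequality happens when F is divisible by Z (lost terms).


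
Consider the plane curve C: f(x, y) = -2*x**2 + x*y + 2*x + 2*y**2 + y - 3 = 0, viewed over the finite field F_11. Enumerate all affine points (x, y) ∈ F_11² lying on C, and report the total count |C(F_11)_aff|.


Affine F_11-points: {(0, 1), (0, 4), (3, 4), (3, 5), (6, 5), (6, 8), (7, 1), (7, 6), (8, 6), (9, 3), (10, 3), (10, 8)}; count = 12.

For each of the 121 pairs (x, y) ∈ F_11², evaluate f(x, y) mod 11. Record the zeros.
  x = 0: [0↦8, 1↦0, 2↦7, 3↦7, 4↦0, 5↦8, 6↦9, 7↦3, 8↦1, 9↦3, 10↦9]  zeros at y ∈ {1, 4}
  x = 1: [0↦8, 1↦1, 2↦9, 3↦10, 4↦4, 5↦2, 6↦4, 7↦10, 8↦9, 9↦1, 10↦8]  zeros at y ∈ ∅
  x = 2: [0↦4, 1↦9, 2↦7, 3↦9, 4↦4, 5↦3, 6↦6, 7↦2, 8↦2, 9↦6, 10↦3]  zeros at y ∈ ∅
  x = 3: [0↦7, 1↦2, 2↦1, 3↦4, 4↦0, 5↦0, 6↦4, 7↦1, 8↦2, 9↦7, 10↦5]  zeros at y ∈ {4, 5}
  x = 4: [0↦6, 1↦2, 2↦2, 3↦6, 4↦3, 5↦4, 6↦9, 7↦7, 8↦9, 9↦4, 10↦3]  zeros at y ∈ ∅
  x = 5: [0↦1, 1↦9, 2↦10, 3↦4, 4↦2, 5↦4, 6↦10, 7↦9, 8↦1, 9↦8, 10↦8]  zeros at y ∈ ∅
  x = 6: [0↦3, 1↦1, 2↦3, 3↦9, 4↦8, 5↦0, 6↦7, 7↦7, 8↦0, 9↦8, 10↦9]  zeros at y ∈ {5, 8}
  x = 7: [0↦1, 1↦0, 2↦3, 3↦10, 4↦10, 5↦3, 6↦0, 7↦1, 8↦6, 9↦4, 10↦6]  zeros at y ∈ {1, 6}
  x = 8: [0↦6, 1↦6, 2↦10, 3↦7, 4↦8, 5↦2, 6↦0, 7↦2, 8↦8, 9↦7, 10↦10]  zeros at y ∈ {6}
  x = 9: [0↦7, 1↦8, 2↦2, 3↦0, 4↦2, 5↦8, 6↦7, 7↦10, 8↦6, 9↦6, 10↦10]  zeros at y ∈ {3}
  x = 10: [0↦4, 1↦6, 2↦1, 3↦0, 4↦3, 5↦10, 6↦10, 7↦3, 8↦0, 9↦1, 10↦6]  zeros at y ∈ {3, 8}
Collecting zeros: affine points = {(0, 1), (0, 4), (3, 4), (3, 5), (6, 5), (6, 8), (7, 1), (7, 6), (8, 6), (9, 3), (10, 3), (10, 8)}.
Total count |C(F_11)_aff| = 12.


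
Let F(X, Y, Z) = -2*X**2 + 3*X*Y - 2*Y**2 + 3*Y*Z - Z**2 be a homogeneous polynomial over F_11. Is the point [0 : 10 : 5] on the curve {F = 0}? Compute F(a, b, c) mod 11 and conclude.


F(0,10,5) ≡ 2 (mod 11); P is NOT on the curve.

Evaluate F(0, 10, 5) term-by-term (mod 11).
  -2*X**2 ↦ -2·0·1·1 = 0
  3*X*Y ↦ 3·0·10·1 = 0
  -2*Y**2 ↦ -2·1·100·1 = -200
  3*Y*Z ↦ 3·1·10·5 = 150
  -Z**2 ↦ -1·1·1·25 = -25
Sum: F(0, 10, 5) = (0) + (0) + (-200) + (150) + (-25) = -75.
Reducing mod 11: -75 ≡ 2 (mod 11).
Since F(a, b, c) ≡ 2 ≠ 0 (mod 11), P does NOT lie on the curve.


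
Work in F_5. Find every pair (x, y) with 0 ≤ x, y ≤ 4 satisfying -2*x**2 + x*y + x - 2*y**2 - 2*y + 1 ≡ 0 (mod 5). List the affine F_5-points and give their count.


Affine F_5-points: {(1, 0), (1, 2), (2, 0), (3, 1), (3, 2)}; count = 5.

For each of the 25 pairs (x, y) ∈ F_5², evaluate f(x, y) mod 5. Record the zeros.
  x = 0: [0↦1, 1↦2, 2↦4, 3↦2, 4↦1]  zeros at y ∈ ∅
  x = 1: [0↦0, 1↦2, 2↦0, 3↦4, 4↦4]  zeros at y ∈ {0, 2}
  x = 2: [0↦0, 1↦3, 2↦2, 3↦2, 4↦3]  zeros at y ∈ {0}
  x = 3: [0↦1, 1↦0, 2↦0, 3↦1, 4↦3]  zeros at y ∈ {1, 2}
  x = 4: [0↦3, 1↦3, 2↦4, 3↦1, 4↦4]  zeros at y ∈ ∅
Collecting zeros: affine points = {(1, 0), (1, 2), (2, 0), (3, 1), (3, 2)}.
Total count |C(F_5)_aff| = 5.


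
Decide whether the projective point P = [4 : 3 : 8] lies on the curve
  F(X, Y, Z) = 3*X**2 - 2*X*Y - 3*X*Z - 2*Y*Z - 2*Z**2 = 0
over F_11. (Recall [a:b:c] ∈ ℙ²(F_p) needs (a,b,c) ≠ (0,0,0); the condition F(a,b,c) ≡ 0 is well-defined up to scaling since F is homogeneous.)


F(4,3,8) ≡ 5 (mod 11); P is NOT on the curve.

Evaluate F(4, 3, 8) term-by-term (mod 11).
  3*X**2 ↦ 3·16·1·1 = 48
  -2*X*Y ↦ -2·4·3·1 = -24
  -3*X*Z ↦ -3·4·1·8 = -96
  -2*Y*Z ↦ -2·1·3·8 = -48
  -2*Z**2 ↦ -2·1·1·64 = -128
Sum: F(4, 3, 8) = (48) + (-24) + (-96) + (-48) + (-128) = -248.
Reducing mod 11: -248 ≡ 5 (mod 11).
Since F(a, b, c) ≡ 5 ≠ 0 (mod 11), P does NOT lie on the curve.


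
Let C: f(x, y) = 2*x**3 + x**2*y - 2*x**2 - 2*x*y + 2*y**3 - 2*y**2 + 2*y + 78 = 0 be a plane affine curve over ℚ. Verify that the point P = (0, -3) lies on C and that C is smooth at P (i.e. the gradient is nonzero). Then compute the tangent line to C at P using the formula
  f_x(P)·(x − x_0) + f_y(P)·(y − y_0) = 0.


Tangent line at P: 6*x + 68*y + 204 = 0.

Step 1: f(0, -3) = 0, so P lies on C.
Step 2: partial derivatives
  f_x(x, y) = 6*x**2 + 2*x*y - 4*x - 2*y, f_y(x, y) = x**2 - 2*x + 6*y**2 - 4*y + 2.
  f_x(P) = 6, f_y(P) = 68 (gradient nonzero, so P is smooth).
Step 3: tangent line at P: 6·(x − 0) + 68·(y − -3) = 0.
Expanding: 6*x + 68*y + 204 = 0.


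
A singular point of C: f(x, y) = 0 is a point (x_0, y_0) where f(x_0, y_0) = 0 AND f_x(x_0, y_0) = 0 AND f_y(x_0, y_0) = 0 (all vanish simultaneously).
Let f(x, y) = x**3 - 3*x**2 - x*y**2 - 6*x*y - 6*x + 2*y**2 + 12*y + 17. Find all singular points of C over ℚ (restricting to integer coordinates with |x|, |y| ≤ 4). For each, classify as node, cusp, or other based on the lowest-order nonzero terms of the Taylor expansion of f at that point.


Singular points: {(1, -3)}; classification: cusp.

Compute partial derivatives:
  f_x = 3*x**2 - 6*x - y**2 - 6*y - 6.
  f_y = -2*x*y - 6*x + 4*y + 12.
Scan x_0 ∈ {−4, ..., 4}. For each x_0, f_y(x_0, y) is a polynomial in y; find its integer roots y ∈ {−4, ..., 4}, then test f_x and f at those candidates.
  x = -4: f_y(-4, y) = 12*y + 36; vanishes at y ∈ {-3}. (-4, -3): f_x = 75 ≠ 0.
  x = -3: f_y(-3, y) = 10*y + 30; vanishes at y ∈ {-3}. (-3, -3): f_x = 48 ≠ 0.
  x = -2: f_y(-2, y) = 8*y + 24; vanishes at y ∈ {-3}. (-2, -3): f_x = 27 ≠ 0.
  x = -1: f_y(-1, y) = 6*y + 18; vanishes at y ∈ {-3}. (-1, -3): f_x = 12 ≠ 0.
  x = 0: f_y(0, y) = 4*y + 12; vanishes at y ∈ {-3}. (0, -3): f_x = 3 ≠ 0.
  x = 1: f_y(1, y) = 2*y + 6; vanishes at y ∈ {-3}. (1, -3): f_x = 0, f = 0 — SINGULAR.
  x = 2: f_y(2, y) = 0; vanishes at y ∈ {-4, -3, -2, -1, 0, 1, 2, 3, 4}. (2, -4): f_x = 2 ≠ 0; (2, -3): f_x = 3 ≠ 0; (2, -2): f_x = 2 ≠ 0; (2, -1): f_x = -1 ≠ 0; (2, 0): f_x = -6 ≠ 0; (2, 1): f_x = -13 ≠ 0; (2, 2): f_x = -22 ≠ 0; (2, 3): f_x = -33 ≠ 0; (2, 4): f_x = -46 ≠ 0.
  x = 3: f_y(3, y) = -2*y - 6; vanishes at y ∈ {-3}. (3, -3): f_x = 12 ≠ 0.
  x = 4: f_y(4, y) = -4*y - 12; vanishes at y ∈ {-3}. (4, -3): f_x = 27 ≠ 0.
Only singular point on the grid: (1, -3).
Classify: substitute x = 1 + u, y = -3 + v and expand: f = u**3 - u*v**2 + v**2.
No constant or linear terms (consistent with a singular point). Quadratic part: v**2. Cubic part: u**3 - u*v**2.
The quadratic part v**2 is a perfect square, so there is a single (double) tangent line v = 0, i.e. y = -3. Restricting the cubic part to that line (v = 0) leaves u**3 ≠ 0, so f is not divisible by v and the branch is v² ≈ -u**3 to lowest order — this is a cusp.
Classification: cusp.


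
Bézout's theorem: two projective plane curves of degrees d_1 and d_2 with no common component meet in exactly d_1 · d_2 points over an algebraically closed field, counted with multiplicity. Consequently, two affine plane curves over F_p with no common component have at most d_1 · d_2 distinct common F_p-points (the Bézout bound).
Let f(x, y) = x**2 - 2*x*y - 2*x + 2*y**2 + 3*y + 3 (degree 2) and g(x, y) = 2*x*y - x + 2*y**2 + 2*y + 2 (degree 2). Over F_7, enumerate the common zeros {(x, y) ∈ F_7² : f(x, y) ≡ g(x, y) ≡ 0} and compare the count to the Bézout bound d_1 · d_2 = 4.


Common zeros: ∅; count = 0; Bézout bound = 4.

deg(f) = 2, deg(g) = 2, so Bézout bound = 4.
Scan x ∈ F_7. For each x, list the y ∈ F_7 with f(x, y) ≡ 0 and those with g(x, y) ≡ 0 (mod 7); the common zeros in that column are the intersection.
  x = 0: f ≡ 0 at y ∈ ∅; g ≡ 0 at y ∈ {2, 4}; common: ∅.
  x = 1: f ≡ 0 at y ∈ ∅; g ≡ 0 at y ∈ {1, 4}; common: ∅.
  x = 2: f ≡ 0 at y ∈ ∅; g ≡ 0 at y ∈ {0, 4}; common: ∅.
  x = 3: f ≡ 0 at y ∈ ∅; g ≡ 0 at y ∈ {4, 6}; common: ∅.
  x = 4: f ≡ 0 at y ∈ {3}; g ≡ 0 at y ∈ {4, 5}; common: ∅.
  x = 5: f ≡ 0 at y ∈ ∅; g ≡ 0 at y ∈ {4}; common: ∅.
  x = 6: f ≡ 0 at y ∈ ∅; g ≡ 0 at y ∈ {3, 4}; common: ∅.
Collecting: common zeros = ∅, so the count is 0.
Comparison with the Bézout bound: 0 ≤ 4 = deg(f)·deg(g), as expected for curves with no common component (the affine F_7-count falls short of the bound because intersections may lie at infinity, over extension fields, or carry multiplicity).


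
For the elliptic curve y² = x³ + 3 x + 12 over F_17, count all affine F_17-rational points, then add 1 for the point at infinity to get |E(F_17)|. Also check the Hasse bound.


Affine points = {(1, 4), (1, 13), (2, 3), (2, 14), (5, 4), (5, 13), (6, 5), (6, 12), (7, 6), (7, 11), (8, 2), (8, 15), (11, 4), (11, 13), (12, 5), (12, 12), (13, 2), (13, 15), (15, 7), (15, 10), (16, 5), (16, 12)}; affine count = 22; |E(F_17)| = 23.

Discriminant check: Δ ∝ 4a³ + 27b² = 4·3³ + 27·12² = 4·27 + 27·144 ≡ 1 (mod 17). Nonzero ⇒ E is nonsingular.
For each x ∈ F_17, compute rhs = x³ + 3·x + 12 mod 17, then count y ∈ F_17 with y² ≡ rhs.
  x = 0: rhs = 12, matching y values: none (0 points).
  x = 1: rhs = 16, matching y values: 4, 13 (2 points).
  x = 2: rhs = 9, matching y values: 3, 14 (2 points).
  x = 3: rhs = 14, matching y values: none (0 points).
  x = 4: rhs = 3, matching y values: none (0 points).
  x = 5: rhs = 16, matching y values: 4, 13 (2 points).
  x = 6: rhs = 8, matching y values: 5, 12 (2 points).
  x = 7: rhs = 2, matching y values: 6, 11 (2 points).
  x = 8: rhs = 4, matching y values: 2, 15 (2 points).
  x = 9: rhs = 3, matching y values: none (0 points).
  x = 10: rhs = 5, matching y values: none (0 points).
  x = 11: rhs = 16, matching y values: 4, 13 (2 points).
  x = 12: rhs = 8, matching y values: 5, 12 (2 points).
  x = 13: rhs = 4, matching y values: 2, 15 (2 points).
  x = 14: rhs = 10, matching y values: none (0 points).
  x = 15: rhs = 15, matching y values: 7, 10 (2 points).
  x = 16: rhs = 8, matching y values: 5, 12 (2 points).
Total affine count: 22.
Full point count |E(F_17)| = 22 + 1 = 23.
Hasse bound: |23 − (17+1)| = |5| = 5 ≤ 2√17 ≈ 8.2462 ✓.


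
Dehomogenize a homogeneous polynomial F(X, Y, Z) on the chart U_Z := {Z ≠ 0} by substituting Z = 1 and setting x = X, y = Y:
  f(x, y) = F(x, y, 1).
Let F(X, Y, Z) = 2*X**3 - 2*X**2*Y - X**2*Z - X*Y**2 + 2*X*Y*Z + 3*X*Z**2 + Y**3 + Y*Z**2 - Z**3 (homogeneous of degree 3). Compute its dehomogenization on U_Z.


f(x, y) = 2*x**3 - 2*x**2*y - x**2 - x*y**2 + 2*x*y + 3*x + y**3 + y - 1

On U_Z we set Z = 1. Each monomial c·X^i·Y^j·Z^k in F becomes c·x^i·y^j·1^k = c·x^i·y^j.
Substituting Z = 1: F(X, Y, 1) = 2*x**3 - 2*x**2*y - x**2 - x*y**2 + 2*x*y + 3*x + y**3 + y - 1.
Note: deg(f) ≤ deg(F) = 3; strict inequality happens when F is divisible by Z (lost terms).


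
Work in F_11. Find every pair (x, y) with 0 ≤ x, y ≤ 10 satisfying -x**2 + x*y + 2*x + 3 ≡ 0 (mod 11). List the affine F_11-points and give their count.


Affine F_11-points: {(1, 7), (2, 4), (3, 0), (4, 4), (5, 9), (6, 9), (7, 3), (8, 7), (9, 3), (10, 0)}; count = 10.

For each of the 121 pairs (x, y) ∈ F_11², evaluate f(x, y) mod 11. Record the zeros.
  x = 0: [0↦3, 1↦3, 2↦3, 3↦3, 4↦3, 5↦3, 6↦3, 7↦3, 8↦3, 9↦3, 10↦3]  zeros at y ∈ ∅
  x = 1: [0↦4, 1↦5, 2↦6, 3↦7, 4↦8, 5↦9, 6↦10, 7↦0, 8↦1, 9↦2, 10↦3]  zeros at y ∈ {7}
  x = 2: [0↦3, 1↦5, 2↦7, 3↦9, 4↦0, 5↦2, 6↦4, 7↦6, 8↦8, 9↦10, 10↦1]  zeros at y ∈ {4}
  x = 3: [0↦0, 1↦3, 2↦6, 3↦9, 4↦1, 5↦4, 6↦7, 7↦10, 8↦2, 9↦5, 10↦8]  zeros at y ∈ {0}
  x = 4: [0↦6, 1↦10, 2↦3, 3↦7, 4↦0, 5↦4, 6↦8, 7↦1, 8↦5, 9↦9, 10↦2]  zeros at y ∈ {4}
  x = 5: [0↦10, 1↦4, 2↦9, 3↦3, 4↦8, 5↦2, 6↦7, 7↦1, 8↦6, 9↦0, 10↦5]  zeros at y ∈ {9}
  x = 6: [0↦1, 1↦7, 2↦2, 3↦8, 4↦3, 5↦9, 6↦4, 7↦10, 8↦5, 9↦0, 10↦6]  zeros at y ∈ {9}
  x = 7: [0↦1, 1↦8, 2↦4, 3↦0, 4↦7, 5↦3, 6↦10, 7↦6, 8↦2, 9↦9, 10↦5]  zeros at y ∈ {3}
  x = 8: [0↦10, 1↦7, 2↦4, 3↦1, 4↦9, 5↦6, 6↦3, 7↦0, 8↦8, 9↦5, 10↦2]  zeros at y ∈ {7}
  x = 9: [0↦6, 1↦4, 2↦2, 3↦0, 4↦9, 5↦7, 6↦5, 7↦3, 8↦1, 9↦10, 10↦8]  zeros at y ∈ {3}
  x = 10: [0↦0, 1↦10, 2↦9, 3↦8, 4↦7, 5↦6, 6↦5, 7↦4, 8↦3, 9↦2, 10↦1]  zeros at y ∈ {0}
Collecting zeros: affine points = {(1, 7), (2, 4), (3, 0), (4, 4), (5, 9), (6, 9), (7, 3), (8, 7), (9, 3), (10, 0)}.
Total count |C(F_11)_aff| = 10.


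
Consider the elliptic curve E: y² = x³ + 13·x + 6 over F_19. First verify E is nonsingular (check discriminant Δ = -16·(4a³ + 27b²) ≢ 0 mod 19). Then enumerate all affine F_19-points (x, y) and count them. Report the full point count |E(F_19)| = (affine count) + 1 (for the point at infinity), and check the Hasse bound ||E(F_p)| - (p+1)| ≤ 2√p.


Affine points = {(0, 5), (0, 14), (1, 1), (1, 18), (5, 5), (5, 14), (9, 4), (9, 15), (11, 6), (11, 13), (12, 3), (12, 16), (13, 4), (13, 15), (14, 5), (14, 14), (15, 2), (15, 17), (16, 4), (16, 15), (18, 7), (18, 12)}; affine count = 22; |E(F_19)| = 23.

Discriminant check: Δ ∝ 4a³ + 27b² = 4·13³ + 27·6² = 4·2197 + 27·36 ≡ 13 (mod 19). Nonzero ⇒ E is nonsingular.
For each x ∈ F_19, compute rhs = x³ + 13·x + 6 mod 19, then count y ∈ F_19 with y² ≡ rhs.
  x = 0: rhs = 6, matching y values: 5, 14 (2 points).
  x = 1: rhs = 1, matching y values: 1, 18 (2 points).
  x = 2: rhs = 2, matching y values: none (0 points).
  x = 3: rhs = 15, matching y values: none (0 points).
  x = 4: rhs = 8, matching y values: none (0 points).
  x = 5: rhs = 6, matching y values: 5, 14 (2 points).
  x = 6: rhs = 15, matching y values: none (0 points).
  x = 7: rhs = 3, matching y values: none (0 points).
  x = 8: rhs = 14, matching y values: none (0 points).
  x = 9: rhs = 16, matching y values: 4, 15 (2 points).
  x = 10: rhs = 15, matching y values: none (0 points).
  x = 11: rhs = 17, matching y values: 6, 13 (2 points).
  x = 12: rhs = 9, matching y values: 3, 16 (2 points).
  x = 13: rhs = 16, matching y values: 4, 15 (2 points).
  x = 14: rhs = 6, matching y values: 5, 14 (2 points).
  x = 15: rhs = 4, matching y values: 2, 17 (2 points).
  x = 16: rhs = 16, matching y values: 4, 15 (2 points).
  x = 17: rhs = 10, matching y values: none (0 points).
  x = 18: rhs = 11, matching y values: 7, 12 (2 points).
Total affine count: 22.
Full point count |E(F_19)| = 22 + 1 = 23.
Hasse bound: |23 − (19+1)| = |3| = 3 ≤ 2√19 ≈ 8.7178 ✓.


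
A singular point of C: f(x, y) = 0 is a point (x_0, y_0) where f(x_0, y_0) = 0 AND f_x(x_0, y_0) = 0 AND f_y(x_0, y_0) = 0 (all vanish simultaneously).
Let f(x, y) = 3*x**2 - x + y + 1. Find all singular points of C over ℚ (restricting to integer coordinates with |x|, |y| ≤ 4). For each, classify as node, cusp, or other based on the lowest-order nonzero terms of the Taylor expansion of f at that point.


No singular points in the scanned grid; C is smooth there.

Compute partial derivatives:
  f_x = 6*x - 1.
  f_y = 1.
f_y = 1 is a nonzero constant, so f_y never vanishes: no point (x, y) can satisfy f = f_x = f_y = 0. In particular no (x, y) ∈ {−4, ..., 4}² is singular; the curve is smooth.


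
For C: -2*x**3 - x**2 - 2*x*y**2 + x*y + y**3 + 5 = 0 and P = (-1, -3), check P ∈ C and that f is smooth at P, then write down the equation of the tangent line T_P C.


Tangent line at P: -25*x + 14*y + 17 = 0.

Step 1: f(-1, -3) = 0, so P lies on C.
Step 2: partial derivatives
  f_x(x, y) = -6*x**2 - 2*x - 2*y**2 + y, f_y(x, y) = -4*x*y + x + 3*y**2.
  f_x(P) = -25, f_y(P) = 14 (gradient nonzero, so P is smooth).
Step 3: tangent line at P: -25·(x − -1) + 14·(y − -3) = 0.
Expanding: -25*x + 14*y + 17 = 0.


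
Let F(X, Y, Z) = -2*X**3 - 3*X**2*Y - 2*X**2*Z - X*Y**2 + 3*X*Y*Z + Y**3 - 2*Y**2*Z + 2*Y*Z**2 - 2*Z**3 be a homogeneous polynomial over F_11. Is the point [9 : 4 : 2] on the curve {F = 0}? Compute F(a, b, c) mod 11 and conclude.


F(9,4,2) ≡ 7 (mod 11); P is NOT on the curve.

Evaluate F(9, 4, 2) term-by-term (mod 11).
  -2*X**3 ↦ -2·729·1·1 = -1458
  -3*X**2*Y ↦ -3·81·4·1 = -972
  -2*X**2*Z ↦ -2·81·1·2 = -324
  -X*Y**2 ↦ -1·9·16·1 = -144
  3*X*Y*Z ↦ 3·9·4·2 = 216
  Y**3 ↦ 1·1·64·1 = 64
  -2*Y**2*Z ↦ -2·1·16·2 = -64
  2*Y*Z**2 ↦ 2·1·4·4 = 32
  -2*Z**3 ↦ -2·1·1·8 = -16
Sum: F(9, 4, 2) = (-1458) + (-972) + (-324) + (-144) + (216) + (64) + (-64) + (32) + (-16) = -2666.
Reducing mod 11: -2666 ≡ 7 (mod 11).
Since F(a, b, c) ≡ 7 ≠ 0 (mod 11), P does NOT lie on the curve.


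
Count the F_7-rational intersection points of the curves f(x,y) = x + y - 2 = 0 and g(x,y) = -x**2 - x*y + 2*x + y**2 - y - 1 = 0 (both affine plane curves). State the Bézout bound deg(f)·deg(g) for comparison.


Common zeros: ∅; count = 0; Bézout bound = 2.

deg(f) = 1, deg(g) = 2, so Bézout bound = 2.
Scan x ∈ F_7. For each x, list the y ∈ F_7 with f(x, y) ≡ 0 and those with g(x, y) ≡ 0 (mod 7); the common zeros in that column are the intersection.
  x = 0: f ≡ 0 at y ∈ {2}; g ≡ 0 at y ∈ ∅; common: ∅.
  x = 1: f ≡ 0 at y ∈ {1}; g ≡ 0 at y ∈ {0, 2}; common: ∅.
  x = 2: f ≡ 0 at y ∈ {0}; g ≡ 0 at y ∈ ∅; common: ∅.
  x = 3: f ≡ 0 at y ∈ {6}; g ≡ 0 at y ∈ {1, 3}; common: ∅.
  x = 4: f ≡ 0 at y ∈ {5}; g ≡ 0 at y ∈ ∅; common: ∅.
  x = 5: f ≡ 0 at y ∈ {4}; g ≡ 0 at y ∈ {1, 5}; common: ∅.
  x = 6: f ≡ 0 at y ∈ {3}; g ≡ 0 at y ∈ {2, 5}; common: ∅.
Collecting: common zeros = ∅, so the count is 0.
Comparison with the Bézout bound: 0 ≤ 2 = deg(f)·deg(g), as expected for curves with no common component (the affine F_7-count falls short of the bound because intersections may lie at infinity, over extension fields, or carry multiplicity).


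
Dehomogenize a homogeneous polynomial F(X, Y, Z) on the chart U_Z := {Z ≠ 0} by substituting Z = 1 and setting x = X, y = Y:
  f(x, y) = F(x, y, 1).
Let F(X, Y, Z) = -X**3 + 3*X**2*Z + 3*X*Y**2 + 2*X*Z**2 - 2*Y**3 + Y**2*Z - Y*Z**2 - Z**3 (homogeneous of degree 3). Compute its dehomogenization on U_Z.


f(x, y) = -x**3 + 3*x**2 + 3*x*y**2 + 2*x - 2*y**3 + y**2 - y - 1

On U_Z we set Z = 1. Each monomial c·X^i·Y^j·Z^k in F becomes c·x^i·y^j·1^k = c·x^i·y^j.
Substituting Z = 1: F(X, Y, 1) = -x**3 + 3*x**2 + 3*x*y**2 + 2*x - 2*y**3 + y**2 - y - 1.
Note: deg(f) ≤ deg(F) = 3; strict inequality happens when F is divisible by Z (lost terms).


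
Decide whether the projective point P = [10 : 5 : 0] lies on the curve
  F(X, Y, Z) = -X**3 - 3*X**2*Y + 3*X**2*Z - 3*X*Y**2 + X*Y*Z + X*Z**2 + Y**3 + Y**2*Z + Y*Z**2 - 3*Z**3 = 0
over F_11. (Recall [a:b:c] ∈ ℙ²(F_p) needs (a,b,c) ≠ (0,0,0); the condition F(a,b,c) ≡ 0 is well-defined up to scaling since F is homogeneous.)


F(10,5,0) ≡ 10 (mod 11); P is NOT on the curve.

Evaluate F(10, 5, 0) term-by-term (mod 11).
  -X**3 ↦ -1·1000·1·1 = -1000
  -3*X**2*Y ↦ -3·100·5·1 = -1500
  3*X**2*Z ↦ 3·100·1·0 = 0
  -3*X*Y**2 ↦ -3·10·25·1 = -750
  X*Y*Z ↦ 1·10·5·0 = 0
  X*Z**2 ↦ 1·10·1·0 = 0
  Y**3 ↦ 1·1·125·1 = 125
  Y**2*Z ↦ 1·1·25·0 = 0
  Y*Z**2 ↦ 1·1·5·0 = 0
  -3*Z**3 ↦ -3·1·1·0 = 0
Sum: F(10, 5, 0) = (-1000) + (-1500) + (0) + (-750) + (0) + (0) + (125) + (0) + (0) + (0) = -3125.
Reducing mod 11: -3125 ≡ 10 (mod 11).
Since F(a, b, c) ≡ 10 ≠ 0 (mod 11), P does NOT lie on the curve.


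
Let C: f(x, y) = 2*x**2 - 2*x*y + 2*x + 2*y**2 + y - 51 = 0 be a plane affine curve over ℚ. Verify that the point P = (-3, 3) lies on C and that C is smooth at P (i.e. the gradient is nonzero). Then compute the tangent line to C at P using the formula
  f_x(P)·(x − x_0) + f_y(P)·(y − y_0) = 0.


Tangent line at P: -16*x + 19*y - 105 = 0.

Step 1: f(-3, 3) = 0, so P lies on C.
Step 2: partial derivatives
  f_x(x, y) = 4*x - 2*y + 2, f_y(x, y) = -2*x + 4*y + 1.
  f_x(P) = -16, f_y(P) = 19 (gradient nonzero, so P is smooth).
Step 3: tangent line at P: -16·(x − -3) + 19·(y − 3) = 0.
Expanding: -16*x + 19*y - 105 = 0.


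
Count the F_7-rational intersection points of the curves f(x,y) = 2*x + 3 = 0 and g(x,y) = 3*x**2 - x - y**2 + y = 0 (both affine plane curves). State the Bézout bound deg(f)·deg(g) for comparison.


Common zeros: ∅; count = 0; Bézout bound = 2.

deg(f) = 1, deg(g) = 2, so Bézout bound = 2.
Scan x ∈ F_7. For each x, list the y ∈ F_7 with f(x, y) ≡ 0 and those with g(x, y) ≡ 0 (mod 7); the common zeros in that column are the intersection.
  x = 0: f ≡ 0 at y ∈ ∅; g ≡ 0 at y ∈ {0, 1}; common: ∅.
  x = 1: f ≡ 0 at y ∈ ∅; g ≡ 0 at y ∈ {2, 6}; common: ∅.
  x = 2: f ≡ 0 at y ∈ {0, 1, 2, 3, 4, 5, 6}; g ≡ 0 at y ∈ ∅; common: ∅.
  x = 3: f ≡ 0 at y ∈ ∅; g ≡ 0 at y ∈ ∅; common: ∅.
  x = 4: f ≡ 0 at y ∈ ∅; g ≡ 0 at y ∈ {2, 6}; common: ∅.
  x = 5: f ≡ 0 at y ∈ ∅; g ≡ 0 at y ∈ {0, 1}; common: ∅.
  x = 6: f ≡ 0 at y ∈ ∅; g ≡ 0 at y ∈ ∅; common: ∅.
Collecting: common zeros = ∅, so the count is 0.
Comparison with the Bézout bound: 0 ≤ 2 = deg(f)·deg(g), as expected for curves with no common component (the affine F_7-count falls short of the bound because intersections may lie at infinity, over extension fields, or carry multiplicity).


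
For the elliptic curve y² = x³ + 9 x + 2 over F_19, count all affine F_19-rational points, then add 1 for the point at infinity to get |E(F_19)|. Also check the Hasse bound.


Affine points = {(2, 3), (2, 16), (4, 8), (4, 11), (5, 1), (5, 18), (6, 5), (6, 14), (7, 3), (7, 16), (8, 4), (8, 15), (10, 3), (10, 16), (11, 8), (11, 11), (13, 6), (13, 13), (15, 4), (15, 15), (16, 9), (16, 10), (18, 7), (18, 12)}; affine count = 24; |E(F_19)| = 25.

Discriminant check: Δ ∝ 4a³ + 27b² = 4·9³ + 27·2² = 4·729 + 27·4 ≡ 3 (mod 19). Nonzero ⇒ E is nonsingular.
For each x ∈ F_19, compute rhs = x³ + 9·x + 2 mod 19, then count y ∈ F_19 with y² ≡ rhs.
  x = 0: rhs = 2, matching y values: none (0 points).
  x = 1: rhs = 12, matching y values: none (0 points).
  x = 2: rhs = 9, matching y values: 3, 16 (2 points).
  x = 3: rhs = 18, matching y values: none (0 points).
  x = 4: rhs = 7, matching y values: 8, 11 (2 points).
  x = 5: rhs = 1, matching y values: 1, 18 (2 points).
  x = 6: rhs = 6, matching y values: 5, 14 (2 points).
  x = 7: rhs = 9, matching y values: 3, 16 (2 points).
  x = 8: rhs = 16, matching y values: 4, 15 (2 points).
  x = 9: rhs = 14, matching y values: none (0 points).
  x = 10: rhs = 9, matching y values: 3, 16 (2 points).
  x = 11: rhs = 7, matching y values: 8, 11 (2 points).
  x = 12: rhs = 14, matching y values: none (0 points).
  x = 13: rhs = 17, matching y values: 6, 13 (2 points).
  x = 14: rhs = 3, matching y values: none (0 points).
  x = 15: rhs = 16, matching y values: 4, 15 (2 points).
  x = 16: rhs = 5, matching y values: 9, 10 (2 points).
  x = 17: rhs = 14, matching y values: none (0 points).
  x = 18: rhs = 11, matching y values: 7, 12 (2 points).
Total affine count: 24.
Full point count |E(F_19)| = 24 + 1 = 25.
Hasse bound: |25 − (19+1)| = |5| = 5 ≤ 2√19 ≈ 8.7178 ✓.


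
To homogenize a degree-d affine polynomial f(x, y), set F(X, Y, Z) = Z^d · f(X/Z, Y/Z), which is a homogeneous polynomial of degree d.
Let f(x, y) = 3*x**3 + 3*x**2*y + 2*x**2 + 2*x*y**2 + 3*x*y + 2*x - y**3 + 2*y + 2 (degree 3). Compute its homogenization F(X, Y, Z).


F(X, Y, Z) = 3*X**3 + 3*X**2*Y + 2*X**2*Z + 2*X*Y**2 + 3*X*Y*Z + 2*X*Z**2 - Y**3 + 2*Y*Z**2 + 2*Z**3

deg(f) = 3.
Substitute x = X/Z, y = Y/Z into f, then multiply by Z^3.
  monomial 3·x^3·y^0 ↦ 3·X^3·Y^0·Z^0.
  monomial 3·x^2·y^1 ↦ 3·X^2·Y^1·Z^0.
  monomial 2·x^2·y^0 ↦ 2·X^2·Y^0·Z^1.
  monomial 2·x^1·y^2 ↦ 2·X^1·Y^2·Z^0.
  monomial 3·x^1·y^1 ↦ 3·X^1·Y^1·Z^1.
  monomial 2·x^1·y^0 ↦ 2·X^1·Y^0·Z^2.
  monomial -1·x^0·y^3 ↦ -1·X^0·Y^3·Z^0.
  monomial 2·x^0·y^1 ↦ 2·X^0·Y^1·Z^2.
  monomial 2·x^0·y^0 ↦ 2·X^0·Y^0·Z^3.
Collecting: F(X, Y, Z) = 3*X**3 + 3*X**2*Y + 2*X**2*Z + 2*X*Y**2 + 3*X*Y*Z + 2*X*Z**2 - Y**3 + 2*Y*Z**2 + 2*Z**3.


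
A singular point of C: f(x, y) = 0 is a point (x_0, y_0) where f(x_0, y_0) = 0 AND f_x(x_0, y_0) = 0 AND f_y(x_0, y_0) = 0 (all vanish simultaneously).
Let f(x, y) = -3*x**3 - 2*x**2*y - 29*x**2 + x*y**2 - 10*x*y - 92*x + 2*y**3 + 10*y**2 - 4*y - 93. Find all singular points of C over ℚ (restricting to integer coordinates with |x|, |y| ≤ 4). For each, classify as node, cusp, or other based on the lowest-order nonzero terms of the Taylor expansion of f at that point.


Singular points: {(-3, -1)}; classification: cusp.

Compute partial derivatives:
  f_x = -9*x**2 - 4*x*y - 58*x + y**2 - 10*y - 92.
  f_y = -2*x**2 + 2*x*y - 10*x + 6*y**2 + 20*y - 4.
Scan x_0 ∈ {−4, ..., 4}. For each x_0, f_y(x_0, y) is a polynomial in y; find its integer roots y ∈ {−4, ..., 4}, then test f_x and f at those candidates.
  x = -4: f_y(-4, y) = 6*y**2 + 12*y + 4; no integer root y with |y| ≤ 4.
  x = -3: f_y(-3, y) = 6*y**2 + 14*y + 8; vanishes at y ∈ {-1}. (-3, -1): f_x = 0, f = 0 — SINGULAR.
  x = -2: f_y(-2, y) = 6*y**2 + 16*y + 8; vanishes at y ∈ {-2}. (-2, -2): f_x = -4 ≠ 0.
  x = -1: f_y(-1, y) = 6*y**2 + 18*y + 4; no integer root y with |y| ≤ 4.
  x = 0: f_y(0, y) = 6*y**2 + 20*y - 4; no integer root y with |y| ≤ 4.
  x = 1: f_y(1, y) = 6*y**2 + 22*y - 16; no integer root y with |y| ≤ 4.
  x = 2: f_y(2, y) = 6*y**2 + 24*y - 32; no integer root y with |y| ≤ 4.
  x = 3: f_y(3, y) = 6*y**2 + 26*y - 52; no integer root y with |y| ≤ 4.
  x = 4: f_y(4, y) = 6*y**2 + 28*y - 76; no integer root y with |y| ≤ 4.
Only singular point on the grid: (-3, -1).
Classify: substitute x = -3 + u, y = -1 + v and expand: f = -3*u**3 - 2*u**2*v + u*v**2 + 2*v**3 + v**2.
No constant or linear terms (consistent with a singular point). Quadratic part: v**2. Cubic part: -3*u**3 - 2*u**2*v + u*v**2 + 2*v**3.
The quadratic part v**2 is a perfect square, so there is a single (double) tangent line v = 0, i.e. y = -1. Restricting the cubic part to that line (v = 0) leaves -3*u**3 ≠ 0, so f is not divisible by v and the branch is v² ≈ 3*u**3 to lowest order — this is a cusp.
Classification: cusp.
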